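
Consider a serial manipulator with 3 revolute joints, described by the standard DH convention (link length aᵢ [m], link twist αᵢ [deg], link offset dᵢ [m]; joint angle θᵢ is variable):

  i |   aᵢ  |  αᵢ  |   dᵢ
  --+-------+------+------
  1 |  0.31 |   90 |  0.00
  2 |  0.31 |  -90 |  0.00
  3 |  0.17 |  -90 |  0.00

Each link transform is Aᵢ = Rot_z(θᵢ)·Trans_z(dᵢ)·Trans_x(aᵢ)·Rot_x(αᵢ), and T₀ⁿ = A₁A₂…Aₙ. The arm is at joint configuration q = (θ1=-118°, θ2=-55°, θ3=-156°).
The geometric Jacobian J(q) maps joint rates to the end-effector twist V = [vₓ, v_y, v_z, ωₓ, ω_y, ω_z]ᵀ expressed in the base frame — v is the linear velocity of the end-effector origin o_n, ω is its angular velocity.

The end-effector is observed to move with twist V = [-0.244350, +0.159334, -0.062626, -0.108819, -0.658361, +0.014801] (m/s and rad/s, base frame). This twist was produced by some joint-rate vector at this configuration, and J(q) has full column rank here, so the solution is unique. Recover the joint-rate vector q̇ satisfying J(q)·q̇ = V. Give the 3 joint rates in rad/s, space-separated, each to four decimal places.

o_n = [-0.2482, -0.3196, -0.1267]
J₁: ẑ×o_n = [0.3196, -0.2482, 0.0000], ω = ẑ
J2: z=[-0.8829, 0.4695, 0.0000] o=[-0.1455, -0.2737, 0.0000] → [-0.0595, -0.1119, 0.0887, -0.8829, 0.4695, 0.0000]
J3: z=[-0.3846, -0.7233, 0.5736] o=[-0.2290, -0.4307, -0.2539] → [-0.1557, 0.0379, -0.0566, -0.3846, -0.7233, 0.5736]
q̇ = J⁺·V = [-0.4280, -0.2130, 0.7720]

-0.4280 -0.2130 0.7720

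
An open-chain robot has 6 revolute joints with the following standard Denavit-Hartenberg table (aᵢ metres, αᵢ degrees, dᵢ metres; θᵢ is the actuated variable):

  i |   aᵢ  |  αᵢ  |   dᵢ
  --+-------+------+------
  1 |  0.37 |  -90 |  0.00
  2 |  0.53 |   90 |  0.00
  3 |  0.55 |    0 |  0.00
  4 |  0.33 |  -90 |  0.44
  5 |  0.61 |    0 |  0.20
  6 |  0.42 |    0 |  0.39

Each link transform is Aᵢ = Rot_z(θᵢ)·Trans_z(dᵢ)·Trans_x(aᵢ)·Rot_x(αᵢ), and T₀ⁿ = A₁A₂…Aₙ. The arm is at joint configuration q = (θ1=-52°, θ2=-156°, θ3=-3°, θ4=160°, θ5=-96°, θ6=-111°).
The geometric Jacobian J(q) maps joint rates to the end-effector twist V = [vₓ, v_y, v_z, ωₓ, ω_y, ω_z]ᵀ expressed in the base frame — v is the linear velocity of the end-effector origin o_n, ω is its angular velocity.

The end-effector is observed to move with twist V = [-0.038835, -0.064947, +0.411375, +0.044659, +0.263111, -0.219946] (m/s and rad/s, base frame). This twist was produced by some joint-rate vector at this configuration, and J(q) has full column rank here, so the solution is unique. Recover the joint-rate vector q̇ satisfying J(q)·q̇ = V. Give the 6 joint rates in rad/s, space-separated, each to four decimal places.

0.4520 0.4540 0.4160 0.2710 0.8160 -0.5370

o_n = [-1.0037, 0.2873, -0.3963]
J₁: ẑ×o_n = [-0.2873, -1.0037, 0.0000], ω = ẑ
J2: z=[0.7880, 0.6157, 0.0000] o=[0.2278, -0.2916, 0.0000] → [-0.2440, 0.3123, 1.2143, 0.7880, 0.6157, 0.0000]
J3: z=[-0.2504, 0.3205, -0.9135] o=[-0.0703, 0.0900, 0.2156] → [-0.0159, 0.6995, 0.2498, -0.2504, 0.3205, -0.9135]
J4: z=[-0.2504, 0.3205, -0.9135] o=[-0.4019, 0.4676, 0.4390] → [-0.4325, 0.3406, 0.2381, -0.2504, 0.3205, -0.9135]
J5: z=[-0.5056, -0.8480, -0.1589] o=[-0.2396, 0.4694, -0.0865] → [0.2338, -0.0352, -0.5559, -0.5056, -0.8480, -0.1589]
J6: z=[-0.5056, -0.8480, -0.1589] o=[-0.5453, 0.5211, -0.6487] → [-0.2511, 0.2004, -0.2705, -0.5056, -0.8480, -0.1589]
q̇ = J⁺·V = [0.4520, 0.4540, 0.4160, 0.2710, 0.8160, -0.5370]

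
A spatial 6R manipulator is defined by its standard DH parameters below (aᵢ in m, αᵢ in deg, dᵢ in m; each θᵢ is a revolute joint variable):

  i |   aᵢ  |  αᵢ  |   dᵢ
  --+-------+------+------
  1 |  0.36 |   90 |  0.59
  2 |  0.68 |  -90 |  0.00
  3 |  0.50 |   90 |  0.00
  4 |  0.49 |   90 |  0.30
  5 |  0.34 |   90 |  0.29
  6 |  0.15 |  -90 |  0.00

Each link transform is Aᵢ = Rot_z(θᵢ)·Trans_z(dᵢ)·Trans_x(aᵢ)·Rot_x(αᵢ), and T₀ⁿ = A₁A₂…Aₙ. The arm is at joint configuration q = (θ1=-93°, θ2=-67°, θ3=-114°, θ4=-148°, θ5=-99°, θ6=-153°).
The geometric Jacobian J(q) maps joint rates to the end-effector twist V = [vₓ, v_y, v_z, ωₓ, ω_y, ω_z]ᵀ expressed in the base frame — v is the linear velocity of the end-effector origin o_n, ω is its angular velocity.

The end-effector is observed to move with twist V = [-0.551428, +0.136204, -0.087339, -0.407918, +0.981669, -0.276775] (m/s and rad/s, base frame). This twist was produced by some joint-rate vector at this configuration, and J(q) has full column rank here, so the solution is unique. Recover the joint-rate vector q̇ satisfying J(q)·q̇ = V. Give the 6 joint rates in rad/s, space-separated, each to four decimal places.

-0.9290 0.4430 -0.6300 0.8290 -0.2160 0.3540

o_n = [0.0159, -0.5438, 0.0215]
J₁: ẑ×o_n = [0.5438, 0.0159, -0.0000], ω = ẑ
J2: z=[-0.9986, 0.0523, 0.0000] o=[-0.0188, -0.3595, 0.5900] → [-0.0298, -0.5677, 0.1822, -0.9986, 0.0523, 0.0000]
J3: z=[-0.0482, -0.9192, 0.3907] o=[-0.0327, -0.6248, -0.0359] → [-0.0845, 0.0218, 0.0409, -0.0482, -0.9192, 0.3907]
J4: z=[0.4249, 0.3352, 0.8409] o=[-0.4847, -0.5216, 0.1513] → [-0.0248, 0.4761, -0.1773, 0.4249, 0.3352, 0.8409]
J5: z=[0.4382, -0.8890, 0.1330] o=[0.0309, -0.2682, 0.1465] → [0.1477, 0.0528, -0.1341, 0.4382, -0.8890, 0.1330]
J6: z=[-0.7159, -0.2557, 0.6497] o=[-0.0269, -0.6551, -0.0694] → [-0.0956, 0.0929, -0.0687, -0.7159, -0.2557, 0.6497]
q̇ = J⁺·V = [-0.9290, 0.4430, -0.6300, 0.8290, -0.2160, 0.3540]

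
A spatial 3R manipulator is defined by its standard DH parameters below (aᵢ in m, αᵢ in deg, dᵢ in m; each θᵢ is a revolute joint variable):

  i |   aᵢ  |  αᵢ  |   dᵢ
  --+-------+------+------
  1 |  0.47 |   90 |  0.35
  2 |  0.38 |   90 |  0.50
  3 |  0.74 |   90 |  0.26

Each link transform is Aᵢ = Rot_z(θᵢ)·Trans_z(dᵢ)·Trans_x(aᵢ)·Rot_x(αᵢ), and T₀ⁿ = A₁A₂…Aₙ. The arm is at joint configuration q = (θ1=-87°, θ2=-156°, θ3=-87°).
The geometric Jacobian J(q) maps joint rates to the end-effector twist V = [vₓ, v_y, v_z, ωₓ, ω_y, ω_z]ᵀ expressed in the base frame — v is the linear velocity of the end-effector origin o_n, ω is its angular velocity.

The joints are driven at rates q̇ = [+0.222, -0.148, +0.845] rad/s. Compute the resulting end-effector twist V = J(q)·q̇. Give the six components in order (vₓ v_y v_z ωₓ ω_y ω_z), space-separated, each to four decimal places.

-0.0688 0.6108 -0.1817 0.1298 0.3510 0.9939

o_n = [0.2377, 0.0308, 0.4172]
J₁: ẑ×o_n = [-0.0308, 0.2377, 0.0000], ω = ẑ
J2: z=[-0.9986, -0.0523, 0.0000] o=[0.0246, -0.4694, 0.3500] → [-0.0035, 0.0671, -0.4883, -0.9986, -0.0523, 0.0000]
J3: z=[-0.0213, 0.4062, 0.9135] o=[-0.4929, -0.1489, 0.1954] → [-0.0740, 0.6721, -0.3006, -0.0213, 0.4062, 0.9135]
V = J·q̇ = [-0.0688, 0.6108, -0.1817, 0.1298, 0.3510, 0.9939]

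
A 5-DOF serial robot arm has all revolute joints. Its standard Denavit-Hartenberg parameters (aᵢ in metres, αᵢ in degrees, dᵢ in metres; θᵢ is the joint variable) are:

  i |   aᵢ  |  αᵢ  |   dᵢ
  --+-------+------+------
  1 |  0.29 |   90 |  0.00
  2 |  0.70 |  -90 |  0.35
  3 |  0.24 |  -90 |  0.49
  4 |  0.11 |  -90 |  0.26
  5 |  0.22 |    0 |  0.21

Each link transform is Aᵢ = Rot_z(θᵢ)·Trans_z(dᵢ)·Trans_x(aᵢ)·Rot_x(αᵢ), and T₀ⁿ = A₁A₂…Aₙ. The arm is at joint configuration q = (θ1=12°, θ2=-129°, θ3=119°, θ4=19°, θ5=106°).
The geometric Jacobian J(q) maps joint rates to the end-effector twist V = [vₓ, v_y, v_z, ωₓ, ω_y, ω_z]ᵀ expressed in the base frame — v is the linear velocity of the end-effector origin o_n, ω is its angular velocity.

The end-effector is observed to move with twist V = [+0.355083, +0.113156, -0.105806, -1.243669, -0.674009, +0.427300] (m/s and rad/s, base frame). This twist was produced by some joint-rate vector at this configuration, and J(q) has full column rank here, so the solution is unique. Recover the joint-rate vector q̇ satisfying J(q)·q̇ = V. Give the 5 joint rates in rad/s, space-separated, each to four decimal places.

o_n = [0.1913, -0.1460, -0.6021]
J₁: ẑ×o_n = [0.1460, 0.1913, -0.0000], ω = ẑ
J2: z=[0.2079, -0.9781, 0.0000] o=[0.2837, 0.0603, 0.0000] → [0.5889, 0.1252, -0.1332, 0.2079, -0.9781, 0.0000]
J3: z=[0.7602, 0.1616, -0.6293] o=[-0.0745, -0.3736, -0.5440] → [0.1339, -0.1231, 0.1301, 0.7602, 0.1616, -0.6293]
J4: z=[0.6392, -0.3598, 0.6797] o=[0.3260, -0.0739, -0.7619] → [-0.0085, -0.1937, -0.0945, 0.6392, -0.3598, 0.6797]
J5: z=[-0.7567, -0.4520, 0.4724] o=[0.4771, -0.0777, -0.5235] → [0.0678, -0.1944, -0.0774, -0.7567, -0.4520, 0.4724]
q̇ = J⁺·V = [0.2940, 0.4830, -0.2910, -0.6960, 0.8960]

0.2940 0.4830 -0.2910 -0.6960 0.8960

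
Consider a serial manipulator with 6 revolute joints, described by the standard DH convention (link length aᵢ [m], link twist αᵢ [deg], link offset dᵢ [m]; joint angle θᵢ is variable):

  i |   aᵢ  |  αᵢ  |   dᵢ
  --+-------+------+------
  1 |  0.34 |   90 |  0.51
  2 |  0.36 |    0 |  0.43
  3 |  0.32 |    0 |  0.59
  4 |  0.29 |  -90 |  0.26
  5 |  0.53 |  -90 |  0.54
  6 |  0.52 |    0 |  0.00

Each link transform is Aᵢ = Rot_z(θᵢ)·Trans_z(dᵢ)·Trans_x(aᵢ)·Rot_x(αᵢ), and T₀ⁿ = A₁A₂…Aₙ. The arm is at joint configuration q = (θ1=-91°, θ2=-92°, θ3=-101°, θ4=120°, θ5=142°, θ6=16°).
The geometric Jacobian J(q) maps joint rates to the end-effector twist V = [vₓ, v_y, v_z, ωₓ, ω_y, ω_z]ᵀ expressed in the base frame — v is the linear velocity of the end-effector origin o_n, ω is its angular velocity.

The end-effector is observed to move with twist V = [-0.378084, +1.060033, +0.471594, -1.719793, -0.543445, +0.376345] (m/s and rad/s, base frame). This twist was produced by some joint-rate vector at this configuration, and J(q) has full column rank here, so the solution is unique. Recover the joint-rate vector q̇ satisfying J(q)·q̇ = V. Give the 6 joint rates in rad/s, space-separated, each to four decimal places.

0.2680 0.0240 0.9790 0.7890 0.5800 -0.1040

o_n = [-0.6501, -0.2312, 0.8369]
J₁: ẑ×o_n = [0.2312, -0.6501, 0.0000], ω = ẑ
J2: z=[-0.9998, 0.0175, 0.0000] o=[-0.0059, -0.3399, 0.5100] → [0.0057, 0.3269, -0.0975, -0.9998, 0.0175, 0.0000]
J3: z=[-0.9998, 0.0175, 0.0000] o=[-0.4356, -0.3199, 0.1502] → [0.0120, 0.6866, -0.0849, -0.9998, 0.0175, 0.0000]
J4: z=[-0.9998, 0.0175, 0.0000] o=[-1.0201, 0.0022, 0.2222] → [0.0107, 0.6146, 0.2269, -0.9998, 0.0175, 0.0000]
J5: z=[-0.0167, -0.9562, 0.2924] o=[-1.2816, -0.0781, -0.0551] → [-0.8082, 0.1995, 0.6063, -0.0167, -0.9562, 0.2924]
J6: z=[-0.7847, 0.1937, 0.5888] o=[-0.9622, -0.4780, 0.5022] → [-0.0805, 0.4465, -0.2542, -0.7847, 0.1937, 0.5888]
q̇ = J⁺·V = [0.2680, 0.0240, 0.9790, 0.7890, 0.5800, -0.1040]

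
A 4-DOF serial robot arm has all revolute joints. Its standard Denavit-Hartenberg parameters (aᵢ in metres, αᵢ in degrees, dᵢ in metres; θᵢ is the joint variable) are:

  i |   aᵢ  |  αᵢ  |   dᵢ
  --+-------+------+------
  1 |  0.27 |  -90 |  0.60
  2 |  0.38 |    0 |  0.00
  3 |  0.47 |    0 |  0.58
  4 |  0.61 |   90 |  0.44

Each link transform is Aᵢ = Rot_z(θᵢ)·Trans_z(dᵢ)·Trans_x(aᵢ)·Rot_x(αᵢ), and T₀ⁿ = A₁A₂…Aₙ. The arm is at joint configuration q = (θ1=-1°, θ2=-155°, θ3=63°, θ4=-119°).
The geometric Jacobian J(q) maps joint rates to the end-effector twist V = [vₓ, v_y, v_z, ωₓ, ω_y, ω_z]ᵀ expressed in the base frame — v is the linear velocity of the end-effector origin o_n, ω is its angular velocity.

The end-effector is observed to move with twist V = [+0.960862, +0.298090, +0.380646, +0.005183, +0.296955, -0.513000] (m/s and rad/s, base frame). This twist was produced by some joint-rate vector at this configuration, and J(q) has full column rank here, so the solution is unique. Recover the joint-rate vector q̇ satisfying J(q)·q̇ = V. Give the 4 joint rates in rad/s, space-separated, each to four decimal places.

o_n = [-0.5958, 1.0306, 0.9161]
J₁: ẑ×o_n = [-1.0306, -0.5958, 0.0000], ω = ẑ
J2: z=[0.0175, 0.9998, 0.0000] o=[0.2700, -0.0047, 0.6000] → [0.3161, -0.0055, 0.8837, 0.0175, 0.9998, 0.0000]
J3: z=[0.0175, 0.9998, 0.0000] o=[-0.0744, 0.0013, 0.7606] → [0.1555, -0.0027, 0.5393, 0.0175, 0.9998, 0.0000]
J4: z=[0.0175, 0.9998, 0.0000] o=[-0.0807, 0.5815, 1.2303] → [-0.3141, 0.0055, 0.5229, 0.0175, 0.9998, 0.0000]
q̇ = J⁺·V = [-0.5130, 0.6110, 0.2990, -0.6130]

-0.5130 0.6110 0.2990 -0.6130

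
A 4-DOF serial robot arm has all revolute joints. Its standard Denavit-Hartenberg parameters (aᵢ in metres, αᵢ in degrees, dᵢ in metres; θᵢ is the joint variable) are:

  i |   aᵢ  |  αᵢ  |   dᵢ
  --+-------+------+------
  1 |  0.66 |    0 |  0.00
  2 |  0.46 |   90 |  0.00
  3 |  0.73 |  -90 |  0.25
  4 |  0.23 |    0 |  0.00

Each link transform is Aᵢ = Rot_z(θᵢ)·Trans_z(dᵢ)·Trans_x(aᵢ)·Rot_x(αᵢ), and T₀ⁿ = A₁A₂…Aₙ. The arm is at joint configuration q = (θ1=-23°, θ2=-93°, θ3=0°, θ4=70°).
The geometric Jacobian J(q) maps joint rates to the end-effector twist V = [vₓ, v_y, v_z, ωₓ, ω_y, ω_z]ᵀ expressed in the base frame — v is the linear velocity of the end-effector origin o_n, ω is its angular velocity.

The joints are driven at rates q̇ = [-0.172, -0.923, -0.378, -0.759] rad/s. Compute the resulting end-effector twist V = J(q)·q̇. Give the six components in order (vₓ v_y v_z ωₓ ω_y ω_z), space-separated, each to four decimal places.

o_n = [0.0209, -1.3833, 0.0000]
J₁: ẑ×o_n = [1.3833, 0.0209, -0.0000], ω = ẑ
J2: z=[0.0000, 0.0000, 1.0000] o=[0.6075, -0.2579, 0.0000] → [1.1254, -0.5866, 0.0000, 0.0000, 0.0000, 1.0000]
J3: z=[-0.8988, 0.4384, 0.0000] o=[0.4059, -0.6713, 0.0000] → [0.0000, -0.0000, 0.8087, -0.8988, 0.4384, 0.0000]
J4: z=[0.0000, 0.0000, 1.0000] o=[-0.1388, -1.2179, 0.0000] → [0.1654, 0.1598, -0.0000, 0.0000, 0.0000, 1.0000]
V = J·q̇ = [-1.4023, 0.4166, -0.3057, 0.3397, -0.1657, -1.8540]

-1.4023 0.4166 -0.3057 0.3397 -0.1657 -1.8540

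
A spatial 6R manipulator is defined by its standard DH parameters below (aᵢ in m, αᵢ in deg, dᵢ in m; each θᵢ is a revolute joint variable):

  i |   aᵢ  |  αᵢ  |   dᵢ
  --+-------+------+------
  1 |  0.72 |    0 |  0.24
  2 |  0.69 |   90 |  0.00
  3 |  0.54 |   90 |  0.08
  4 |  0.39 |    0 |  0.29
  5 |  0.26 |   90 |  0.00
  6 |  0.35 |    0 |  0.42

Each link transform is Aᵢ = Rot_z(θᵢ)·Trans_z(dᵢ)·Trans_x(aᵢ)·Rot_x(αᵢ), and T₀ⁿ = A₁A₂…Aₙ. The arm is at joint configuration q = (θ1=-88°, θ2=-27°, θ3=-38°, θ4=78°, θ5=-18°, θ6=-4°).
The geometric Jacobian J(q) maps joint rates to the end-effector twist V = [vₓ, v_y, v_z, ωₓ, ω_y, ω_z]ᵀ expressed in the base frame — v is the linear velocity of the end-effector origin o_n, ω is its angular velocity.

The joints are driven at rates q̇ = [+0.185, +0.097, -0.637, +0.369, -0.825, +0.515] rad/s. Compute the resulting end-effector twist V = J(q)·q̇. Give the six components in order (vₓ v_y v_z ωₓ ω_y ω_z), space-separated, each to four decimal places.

0.9871 0.1822 -0.6911 0.5435 -0.9510 0.3667

o_n = [-1.3328, -1.7884, -0.7631]
J₁: ẑ×o_n = [1.7884, -1.3328, 0.0000], ω = ẑ
J2: z=[0.0000, 0.0000, 1.0000] o=[0.0251, -0.7196, 0.2400] → [1.0688, -1.3579, 0.0000, 0.0000, 0.0000, 1.0000]
J3: z=[-0.9063, 0.4226, 0.0000] o=[-0.2665, -1.3449, 0.2400] → [-0.4239, -0.9091, 0.8525, -0.9063, 0.4226, 0.0000]
J4: z=[0.2602, 0.5580, -0.7880] o=[-0.5188, -1.6968, -0.0925] → [-0.4464, 0.8159, 0.4304, 0.2602, 0.5580, -0.7880]
J5: z=[0.2602, 0.5580, -0.7880] o=[-0.8161, -1.4316, -0.3709] → [-0.4999, 0.5092, 0.1955, 0.2602, 0.5580, -0.7880]
J6: z=[0.1647, -0.8298, -0.5332] o=[-1.0635, -1.4293, -0.4509] → [0.0676, 0.1950, -0.2826, 0.1647, -0.8298, -0.5332]
V = J·q̇ = [0.9871, 0.1822, -0.6911, 0.5435, -0.9510, 0.3667]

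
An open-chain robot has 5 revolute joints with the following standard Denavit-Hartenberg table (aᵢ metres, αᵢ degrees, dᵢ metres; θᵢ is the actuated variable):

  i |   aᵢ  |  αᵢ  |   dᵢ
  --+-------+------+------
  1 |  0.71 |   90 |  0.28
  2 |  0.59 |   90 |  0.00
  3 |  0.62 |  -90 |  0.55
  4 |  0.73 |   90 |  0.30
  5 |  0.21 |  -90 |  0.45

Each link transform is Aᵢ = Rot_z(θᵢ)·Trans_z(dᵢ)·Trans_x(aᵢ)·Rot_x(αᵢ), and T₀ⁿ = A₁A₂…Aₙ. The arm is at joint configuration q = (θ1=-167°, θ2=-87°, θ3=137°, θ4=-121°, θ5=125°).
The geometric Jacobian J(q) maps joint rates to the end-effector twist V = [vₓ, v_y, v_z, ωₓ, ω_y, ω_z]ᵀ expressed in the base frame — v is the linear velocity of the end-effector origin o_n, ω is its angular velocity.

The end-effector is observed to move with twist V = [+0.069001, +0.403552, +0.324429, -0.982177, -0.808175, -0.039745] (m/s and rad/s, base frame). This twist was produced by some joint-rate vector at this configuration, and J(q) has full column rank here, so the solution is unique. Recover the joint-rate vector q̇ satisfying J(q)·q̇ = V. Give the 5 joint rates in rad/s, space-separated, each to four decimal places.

0.1250 0.0390 -0.7820 0.2900 0.6730

o_n = [0.1995, -0.3640, -0.0899]
J₁: ẑ×o_n = [0.3640, 0.1995, -0.0000], ω = ẑ
J2: z=[-0.2250, 0.9744, 0.0000] o=[-0.6918, -0.1597, 0.2800] → [-0.3604, -0.0832, -0.8225, -0.2250, 0.9744, 0.0000]
J3: z=[0.9730, 0.2246, -0.0523] o=[-0.7219, -0.1667, -0.3092] → [0.0389, -0.2616, -0.3990, 0.9730, 0.2246, -0.0523]
J4: z=[0.1993, -0.7046, 0.6811] o=[-0.2587, 0.3742, 0.1148] → [0.6470, 0.3529, 0.1757, 0.1993, -0.7046, 0.6811]
J5: z=[-0.4016, -0.6927, -0.5991] o=[0.4536, 0.0503, 0.0118] → [-0.1778, 0.1114, -0.0096, -0.4016, -0.6927, -0.5991]
q̇ = J⁺·V = [0.1250, 0.0390, -0.7820, 0.2900, 0.6730]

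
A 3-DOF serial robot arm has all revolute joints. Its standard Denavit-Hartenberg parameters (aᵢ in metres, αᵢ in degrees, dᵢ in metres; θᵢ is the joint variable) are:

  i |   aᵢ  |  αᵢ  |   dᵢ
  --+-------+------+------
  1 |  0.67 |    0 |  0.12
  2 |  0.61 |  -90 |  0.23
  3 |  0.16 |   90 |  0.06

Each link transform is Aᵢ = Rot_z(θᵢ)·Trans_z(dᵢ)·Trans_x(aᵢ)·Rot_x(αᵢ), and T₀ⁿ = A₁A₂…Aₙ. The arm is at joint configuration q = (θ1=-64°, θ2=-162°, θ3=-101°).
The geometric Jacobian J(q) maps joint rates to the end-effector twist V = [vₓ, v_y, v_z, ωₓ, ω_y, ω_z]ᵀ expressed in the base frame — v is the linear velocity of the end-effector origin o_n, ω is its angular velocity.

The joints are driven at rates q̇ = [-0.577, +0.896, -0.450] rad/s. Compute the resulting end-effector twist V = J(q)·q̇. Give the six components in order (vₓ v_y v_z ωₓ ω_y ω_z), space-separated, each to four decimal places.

o_n = [-0.1520, -0.2270, 0.5071]
J₁: ẑ×o_n = [0.2270, -0.1520, 0.0000], ω = ẑ
J2: z=[0.0000, 0.0000, 1.0000] o=[0.2937, -0.6022, 0.1200] → [-0.3752, -0.4457, 0.0000, 0.0000, 0.0000, 1.0000]
J3: z=[-0.7193, -0.6947, 0.0000] o=[-0.1300, -0.1634, 0.3500] → [-0.1091, 0.1130, 0.0305, -0.7193, -0.6947, 0.0000]
V = J·q̇ = [-0.4180, -0.3625, -0.0137, 0.3237, 0.3126, 0.3190]

-0.4180 -0.3625 -0.0137 0.3237 0.3126 0.3190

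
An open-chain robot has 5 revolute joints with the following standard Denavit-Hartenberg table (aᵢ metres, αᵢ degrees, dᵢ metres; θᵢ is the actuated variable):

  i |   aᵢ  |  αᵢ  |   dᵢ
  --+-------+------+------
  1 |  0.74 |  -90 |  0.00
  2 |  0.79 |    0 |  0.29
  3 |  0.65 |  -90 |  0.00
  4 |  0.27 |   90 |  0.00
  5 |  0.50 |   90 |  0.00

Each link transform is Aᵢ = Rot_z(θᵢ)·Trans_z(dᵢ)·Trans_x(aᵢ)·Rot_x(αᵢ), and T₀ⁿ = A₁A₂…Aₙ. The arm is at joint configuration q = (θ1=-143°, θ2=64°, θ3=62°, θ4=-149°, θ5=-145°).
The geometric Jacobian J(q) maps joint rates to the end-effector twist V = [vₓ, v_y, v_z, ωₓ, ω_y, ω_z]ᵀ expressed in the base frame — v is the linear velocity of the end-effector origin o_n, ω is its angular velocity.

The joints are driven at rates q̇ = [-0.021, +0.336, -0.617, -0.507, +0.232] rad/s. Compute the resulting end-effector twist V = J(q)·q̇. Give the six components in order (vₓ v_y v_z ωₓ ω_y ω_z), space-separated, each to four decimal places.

o_n = [-0.5603, -0.6953, -1.5013]
J₁: ẑ×o_n = [0.6953, -0.5603, 0.0000], ω = ẑ
J2: z=[0.6018, -0.7986, 0.0000] o=[-0.5910, -0.4453, 0.0000] → [1.1990, 0.9035, -0.1259, 0.6018, -0.7986, 0.0000]
J3: z=[0.6018, -0.7986, 0.0000] o=[-0.6930, -0.8854, -0.7100] → [0.6319, 0.4762, 0.2204, 0.6018, -0.7986, 0.0000]
J4: z=[0.6461, 0.4869, 0.5878] o=[-0.3879, -0.6554, -1.2359] → [-0.1057, 0.0701, 0.0582, 0.6461, 0.4869, 0.5878]
J5: z=[-0.7576, 0.5024, 0.4167] o=[-0.4129, -0.8484, -1.0487] → [-0.2911, -0.4043, -0.0419, -0.7576, 0.5024, 0.4167]
V = J·q̇ = [-0.0156, -0.1078, -0.2175, -0.6725, 0.0941, -0.2223]

-0.0156 -0.1078 -0.2175 -0.6725 0.0941 -0.2223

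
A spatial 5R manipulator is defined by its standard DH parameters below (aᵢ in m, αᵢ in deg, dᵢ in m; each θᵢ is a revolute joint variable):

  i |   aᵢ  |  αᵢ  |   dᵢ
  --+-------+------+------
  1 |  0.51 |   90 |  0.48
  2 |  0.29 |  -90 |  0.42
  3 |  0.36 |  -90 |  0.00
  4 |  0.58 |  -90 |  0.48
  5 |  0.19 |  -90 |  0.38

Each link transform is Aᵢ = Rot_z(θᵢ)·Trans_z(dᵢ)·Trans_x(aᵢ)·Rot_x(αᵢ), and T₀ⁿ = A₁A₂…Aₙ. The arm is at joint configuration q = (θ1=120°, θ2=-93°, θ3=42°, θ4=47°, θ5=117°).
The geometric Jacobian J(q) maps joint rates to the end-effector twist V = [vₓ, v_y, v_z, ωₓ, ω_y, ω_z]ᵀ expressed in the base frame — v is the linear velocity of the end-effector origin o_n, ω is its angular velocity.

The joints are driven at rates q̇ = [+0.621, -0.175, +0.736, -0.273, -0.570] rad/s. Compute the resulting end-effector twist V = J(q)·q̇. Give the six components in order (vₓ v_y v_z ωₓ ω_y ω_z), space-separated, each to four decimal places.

o_n = [-0.0139, -0.1582, 0.1197]
J₁: ẑ×o_n = [0.1582, -0.0139, 0.0000], ω = ẑ
J2: z=[0.8660, 0.5000, 0.0000] o=[-0.2550, 0.4417, 0.4800] → [-0.1802, 0.3121, -0.6400, 0.8660, 0.5000, 0.0000]
J3: z=[-0.4993, 0.8648, -0.0523] o=[0.1163, 0.6385, 0.1904] → [-0.1029, -0.0285, 0.5104, -0.4993, 0.8648, -0.0523]
J4: z=[-0.6611, -0.3412, 0.6682] o=[-0.0853, 0.5060, -0.0768] → [0.3767, 0.1775, 0.4634, -0.6611, -0.3412, 0.6682]
J5: z=[0.7501, -0.3205, 0.5784] o=[-0.4123, -0.1704, -0.0274] → [-0.0542, 0.1202, 0.1368, 0.7501, -0.3205, 0.5784]
V = J·q̇ = [-0.0179, -0.2012, 0.2832, -0.7661, 0.8249, 0.0703]

-0.0179 -0.2012 0.2832 -0.7661 0.8249 0.0703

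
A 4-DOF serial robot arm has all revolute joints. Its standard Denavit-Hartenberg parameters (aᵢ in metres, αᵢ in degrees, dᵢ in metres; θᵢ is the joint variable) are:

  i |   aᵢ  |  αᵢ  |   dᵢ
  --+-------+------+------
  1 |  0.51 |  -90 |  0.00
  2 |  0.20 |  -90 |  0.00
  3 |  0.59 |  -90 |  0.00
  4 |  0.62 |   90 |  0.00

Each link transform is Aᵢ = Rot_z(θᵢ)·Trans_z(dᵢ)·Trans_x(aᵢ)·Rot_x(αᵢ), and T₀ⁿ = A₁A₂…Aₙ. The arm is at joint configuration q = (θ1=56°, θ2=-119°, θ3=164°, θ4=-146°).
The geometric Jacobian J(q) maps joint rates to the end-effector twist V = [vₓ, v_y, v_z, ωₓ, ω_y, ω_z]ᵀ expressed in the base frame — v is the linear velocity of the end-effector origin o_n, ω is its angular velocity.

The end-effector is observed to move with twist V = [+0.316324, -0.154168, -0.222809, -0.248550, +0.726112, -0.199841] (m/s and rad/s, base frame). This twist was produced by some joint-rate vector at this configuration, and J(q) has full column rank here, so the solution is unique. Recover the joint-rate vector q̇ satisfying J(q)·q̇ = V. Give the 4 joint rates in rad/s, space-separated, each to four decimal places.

-0.5630 0.9370 0.5810 -0.3380

o_n = [0.4377, 0.6115, 0.2791]
J₁: ẑ×o_n = [-0.6115, 0.4377, 0.0000], ω = ẑ
J2: z=[-0.8290, 0.5592, 0.0000] o=[0.2852, 0.4228, 0.0000] → [0.1561, 0.2314, -0.2417, -0.8290, 0.5592, 0.0000]
J3: z=[0.4891, 0.7251, 0.4848] o=[0.2310, 0.3424, 0.1749] → [-0.0549, 0.0493, -0.0183, 0.4891, 0.7251, 0.4848]
J4: z=[-0.7222, 0.6483, -0.2411] o=[0.5195, 0.4794, -0.3211] → [0.4210, 0.4532, -0.0423, -0.7222, 0.6483, -0.2411]
q̇ = J⁺·V = [-0.5630, 0.9370, 0.5810, -0.3380]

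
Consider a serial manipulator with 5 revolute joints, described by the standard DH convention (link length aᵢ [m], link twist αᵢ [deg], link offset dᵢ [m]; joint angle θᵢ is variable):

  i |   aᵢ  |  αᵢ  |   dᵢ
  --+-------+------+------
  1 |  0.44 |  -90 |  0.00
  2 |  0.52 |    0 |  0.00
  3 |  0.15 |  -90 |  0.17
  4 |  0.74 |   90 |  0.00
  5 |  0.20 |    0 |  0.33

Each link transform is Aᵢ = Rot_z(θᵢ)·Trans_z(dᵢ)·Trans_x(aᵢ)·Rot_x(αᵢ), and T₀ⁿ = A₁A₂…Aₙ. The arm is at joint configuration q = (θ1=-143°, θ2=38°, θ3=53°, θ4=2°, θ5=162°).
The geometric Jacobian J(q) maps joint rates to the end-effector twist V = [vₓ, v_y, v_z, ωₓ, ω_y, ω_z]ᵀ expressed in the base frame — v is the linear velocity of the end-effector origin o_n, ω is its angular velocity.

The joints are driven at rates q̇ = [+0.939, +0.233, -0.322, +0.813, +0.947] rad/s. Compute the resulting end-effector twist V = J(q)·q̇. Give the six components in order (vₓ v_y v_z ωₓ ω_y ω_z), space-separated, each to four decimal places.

0.3934 -0.0469 -0.2992 1.1657 -0.1952 0.9201

o_n = [-0.3302, -0.8506, -1.0299]
J₁: ẑ×o_n = [0.8506, -0.3302, 0.0000], ω = ẑ
J2: z=[0.6018, -0.7986, 0.0000] o=[-0.3514, -0.2648, 0.0000] → [0.8225, 0.6198, -0.3356, 0.6018, -0.7986, 0.0000]
J3: z=[0.6018, -0.7986, 0.0000] o=[-0.6787, -0.5114, -0.3201] → [0.5669, 0.4272, 0.0742, 0.6018, -0.7986, 0.0000]
J4: z=[0.7985, 0.6017, 0.0175] o=[-0.5743, -0.6456, -0.4701] → [-0.3333, 0.4513, -0.3106, 0.7985, 0.6017, 0.0175]
J5: z=[0.6019, -0.7978, -0.0349] o=[-0.5795, -0.6172, -1.2096] → [-0.1514, -0.1168, 0.0584, 0.6019, -0.7978, -0.0349]
V = J·q̇ = [0.3934, -0.0469, -0.2992, 1.1657, -0.1952, 0.9201]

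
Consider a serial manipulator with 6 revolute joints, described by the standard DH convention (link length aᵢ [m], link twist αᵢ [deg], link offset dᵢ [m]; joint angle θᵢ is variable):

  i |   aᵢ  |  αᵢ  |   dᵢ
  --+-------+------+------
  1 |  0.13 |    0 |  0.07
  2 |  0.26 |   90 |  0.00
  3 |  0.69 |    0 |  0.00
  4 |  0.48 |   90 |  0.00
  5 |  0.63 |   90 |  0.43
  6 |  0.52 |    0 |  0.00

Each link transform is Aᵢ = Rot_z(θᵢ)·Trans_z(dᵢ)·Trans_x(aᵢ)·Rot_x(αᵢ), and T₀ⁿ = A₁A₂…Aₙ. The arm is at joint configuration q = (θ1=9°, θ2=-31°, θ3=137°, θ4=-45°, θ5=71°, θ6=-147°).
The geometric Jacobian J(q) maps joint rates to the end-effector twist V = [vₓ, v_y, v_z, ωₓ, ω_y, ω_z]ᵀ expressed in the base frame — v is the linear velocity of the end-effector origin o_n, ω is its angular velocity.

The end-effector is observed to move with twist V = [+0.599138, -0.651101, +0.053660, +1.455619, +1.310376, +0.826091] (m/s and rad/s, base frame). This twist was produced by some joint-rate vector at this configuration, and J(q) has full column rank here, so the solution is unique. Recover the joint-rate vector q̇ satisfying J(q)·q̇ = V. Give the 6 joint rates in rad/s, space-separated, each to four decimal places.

o_n = [-0.0487, -0.1059, 1.0885]
J₁: ẑ×o_n = [0.1059, -0.0487, 0.0000], ω = ẑ
J2: z=[0.0000, 0.0000, 1.0000] o=[0.1284, 0.0203, 0.0700] → [0.1262, -0.1771, 0.0000, 0.0000, 0.0000, 1.0000]
J3: z=[-0.3746, -0.9272, 0.0000] o=[0.3695, -0.0771, 0.0700] → [-0.9443, 0.3815, -0.3769, -0.3746, -0.9272, 0.0000]
J4: z=[-0.3746, -0.9272, 0.0000] o=[-0.0984, 0.1120, 0.5406] → [-0.5080, 0.2053, 0.1277, -0.3746, -0.9272, 0.0000]
J5: z=[0.9266, -0.3744, 0.0349] o=[-0.1140, 0.1183, 1.0203] → [-0.0177, -0.0609, -0.1832, 0.9266, -0.3744, 0.0349]
J6: z=[0.0914, 0.3142, 0.9449] o=[0.0547, -0.5923, 1.2403] → [-0.5074, -0.0838, 0.0769, 0.0914, 0.3142, 0.9449]
q̇ = J⁺·V = [-0.8380, 0.8110, -0.6700, -0.8070, 0.8880, 0.8700]

-0.8380 0.8110 -0.6700 -0.8070 0.8880 0.8700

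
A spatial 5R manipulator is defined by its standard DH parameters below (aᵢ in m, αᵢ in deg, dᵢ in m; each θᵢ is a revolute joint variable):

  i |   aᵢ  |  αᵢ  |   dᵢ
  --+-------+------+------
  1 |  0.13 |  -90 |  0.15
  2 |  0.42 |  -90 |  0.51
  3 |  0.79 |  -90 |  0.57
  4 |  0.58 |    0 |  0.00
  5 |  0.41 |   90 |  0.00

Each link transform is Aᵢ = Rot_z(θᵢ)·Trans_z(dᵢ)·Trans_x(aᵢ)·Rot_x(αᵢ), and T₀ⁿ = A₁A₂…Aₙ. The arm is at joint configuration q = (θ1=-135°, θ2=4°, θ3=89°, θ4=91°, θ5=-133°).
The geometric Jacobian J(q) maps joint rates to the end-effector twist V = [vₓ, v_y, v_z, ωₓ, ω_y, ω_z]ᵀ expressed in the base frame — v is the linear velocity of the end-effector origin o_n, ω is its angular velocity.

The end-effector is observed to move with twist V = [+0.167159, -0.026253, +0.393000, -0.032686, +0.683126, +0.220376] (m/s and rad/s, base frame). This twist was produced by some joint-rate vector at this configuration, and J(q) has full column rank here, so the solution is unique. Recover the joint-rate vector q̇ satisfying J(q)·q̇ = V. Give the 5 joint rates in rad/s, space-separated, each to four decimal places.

0.9210 -0.4990 0.7310 -0.4190 0.8290

o_n = [-0.7947, 0.0177, -0.1444]
J₁: ẑ×o_n = [-0.0177, -0.7947, 0.0000], ω = ẑ
J2: z=[0.7071, -0.7071, 0.0000] o=[-0.0919, -0.0919, 0.1500] → [0.2082, 0.2082, -0.4194, 0.7071, -0.7071, 0.0000]
J3: z=[0.0493, 0.0493, -0.9976] o=[-0.0276, -0.7488, 0.1207] → [0.7515, 0.7783, 0.0756, 0.0493, 0.0493, -0.9976]
J4: z=[0.6929, 0.7176, 0.0697] o=[-0.5677, -0.1719, -0.4489] → [0.2053, -0.2268, 0.2942, 0.6929, 0.7176, 0.0697]
J5: z=[0.6929, 0.7176, 0.0697] o=[-0.5890, -0.2075, 0.1296] → [-0.2124, 0.1756, 0.3036, 0.6929, 0.7176, 0.0697]
q̇ = J⁺·V = [0.9210, -0.4990, 0.7310, -0.4190, 0.8290]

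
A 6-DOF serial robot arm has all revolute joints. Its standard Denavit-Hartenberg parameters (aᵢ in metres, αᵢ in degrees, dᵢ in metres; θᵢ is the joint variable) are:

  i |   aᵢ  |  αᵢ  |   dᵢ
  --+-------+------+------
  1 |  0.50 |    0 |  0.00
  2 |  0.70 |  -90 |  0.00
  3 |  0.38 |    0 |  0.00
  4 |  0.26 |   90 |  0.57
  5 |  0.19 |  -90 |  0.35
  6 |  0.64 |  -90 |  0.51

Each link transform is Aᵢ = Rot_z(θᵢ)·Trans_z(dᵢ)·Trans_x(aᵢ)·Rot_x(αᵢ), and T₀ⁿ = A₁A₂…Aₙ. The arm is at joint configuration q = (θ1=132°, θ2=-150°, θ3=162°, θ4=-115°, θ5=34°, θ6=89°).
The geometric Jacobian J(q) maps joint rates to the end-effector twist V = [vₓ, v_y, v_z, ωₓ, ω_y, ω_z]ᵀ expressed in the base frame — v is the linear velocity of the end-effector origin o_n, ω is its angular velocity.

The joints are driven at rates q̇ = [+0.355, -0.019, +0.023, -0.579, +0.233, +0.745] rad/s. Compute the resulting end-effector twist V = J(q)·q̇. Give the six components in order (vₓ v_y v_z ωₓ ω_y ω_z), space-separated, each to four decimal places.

o_n = [0.2192, 1.3538, -0.4187]
J₁: ẑ×o_n = [-1.3538, 0.2192, 0.0000], ω = ẑ
J2: z=[0.0000, 0.0000, 1.0000] o=[-0.3346, 0.3716, 0.0000] → [-0.9823, 0.5538, 0.0000, 0.0000, 0.0000, 1.0000]
J3: z=[0.3090, 0.9511, 0.0000] o=[0.3312, 0.1553, 0.0000] → [-0.3982, 0.1294, 0.4769, 0.3090, 0.9511, 0.0000]
J4: z=[0.3090, 0.9511, 0.0000] o=[-0.0125, 0.2669, -0.1174] → [-0.2865, 0.0931, 0.1155, 0.3090, 0.9511, 0.0000]
J5: z=[0.6956, -0.2260, 0.6820] o=[0.3322, 0.7542, -0.3076] → [-0.3838, 0.0002, 0.3915, 0.6956, -0.2260, 0.6820]
J6: z=[-0.1065, 0.9063, 0.4090] o=[0.7107, 0.7430, -0.1841] → [-0.4624, -0.2260, 0.3804, -0.1065, 0.9063, 0.4090]
V = J·q̇ = [-0.7391, -0.1519, 0.3187, -0.0891, 0.0938, 0.7996]

-0.7391 -0.1519 0.3187 -0.0891 0.0938 0.7996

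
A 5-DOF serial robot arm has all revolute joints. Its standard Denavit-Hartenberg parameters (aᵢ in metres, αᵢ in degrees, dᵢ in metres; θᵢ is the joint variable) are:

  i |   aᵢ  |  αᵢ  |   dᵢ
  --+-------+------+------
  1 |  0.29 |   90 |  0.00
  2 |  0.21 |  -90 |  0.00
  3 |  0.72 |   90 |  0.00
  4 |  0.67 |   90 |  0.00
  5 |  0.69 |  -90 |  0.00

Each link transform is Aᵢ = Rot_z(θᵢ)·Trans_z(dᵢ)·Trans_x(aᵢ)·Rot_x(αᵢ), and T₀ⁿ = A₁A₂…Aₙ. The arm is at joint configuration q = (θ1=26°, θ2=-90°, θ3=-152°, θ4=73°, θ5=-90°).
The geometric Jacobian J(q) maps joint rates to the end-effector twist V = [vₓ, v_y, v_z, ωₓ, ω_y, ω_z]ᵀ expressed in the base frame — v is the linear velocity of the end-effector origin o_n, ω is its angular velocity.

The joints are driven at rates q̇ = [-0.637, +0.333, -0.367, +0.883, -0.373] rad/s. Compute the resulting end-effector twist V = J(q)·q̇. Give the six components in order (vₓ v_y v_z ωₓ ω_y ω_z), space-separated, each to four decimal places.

-0.6930 -0.4649 0.0288 -0.5010 0.4389 -0.5374

o_n = [1.2921, -0.5260, 0.2747]
J₁: ẑ×o_n = [0.5260, 1.2921, -0.0000], ω = ẑ
J2: z=[0.4384, -0.8988, 0.0000] o=[0.2607, 0.1271, 0.0000] → [-0.2469, -0.1204, 0.6407, 0.4384, -0.8988, 0.0000]
J3: z=[0.8988, 0.4384, 0.0000] o=[0.2607, 0.1271, -0.2100] → [0.2125, -0.4357, -1.0392, 0.8988, 0.4384, 0.0000]
J4: z=[-0.3871, 0.7936, 0.4695] o=[0.4088, -0.1767, 0.4257] → [0.0442, 0.3562, -0.5657, -0.3871, 0.7936, 0.4695]
J5: z=[-0.0660, -0.5317, 0.8444] o=[1.0250, 0.0215, 0.5987] → [0.6346, 0.2041, 0.1781, -0.0660, -0.5317, 0.8444]
V = J·q̇ = [-0.6930, -0.4649, 0.0288, -0.5010, 0.4389, -0.5374]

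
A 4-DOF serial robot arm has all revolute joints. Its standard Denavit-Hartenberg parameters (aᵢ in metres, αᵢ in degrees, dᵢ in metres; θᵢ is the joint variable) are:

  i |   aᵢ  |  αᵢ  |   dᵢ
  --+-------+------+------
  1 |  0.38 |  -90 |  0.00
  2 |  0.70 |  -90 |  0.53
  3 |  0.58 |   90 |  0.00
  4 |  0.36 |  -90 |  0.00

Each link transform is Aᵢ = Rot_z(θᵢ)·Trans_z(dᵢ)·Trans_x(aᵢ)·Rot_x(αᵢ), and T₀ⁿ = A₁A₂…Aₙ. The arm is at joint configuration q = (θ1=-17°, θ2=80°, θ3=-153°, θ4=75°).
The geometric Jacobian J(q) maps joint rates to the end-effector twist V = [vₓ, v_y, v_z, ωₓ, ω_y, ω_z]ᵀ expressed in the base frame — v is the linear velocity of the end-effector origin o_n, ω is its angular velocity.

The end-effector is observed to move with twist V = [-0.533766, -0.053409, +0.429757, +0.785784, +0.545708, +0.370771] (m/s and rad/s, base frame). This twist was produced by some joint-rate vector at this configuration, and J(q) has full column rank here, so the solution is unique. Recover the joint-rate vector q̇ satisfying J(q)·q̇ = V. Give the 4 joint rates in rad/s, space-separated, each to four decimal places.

0.5430 0.2170 -0.5530 -0.6000

o_n = [0.2969, 0.7830, -0.1591]
J₁: ẑ×o_n = [-0.7830, 0.2969, 0.0000], ω = ẑ
J2: z=[0.2924, 0.9563, 0.0000] o=[0.3634, -0.1111, 0.0000] → [-0.1521, 0.0465, 0.3251, 0.2924, 0.9563, 0.0000]
J3: z=[-0.9418, 0.2879, -0.1736] o=[0.6346, 0.3602, -0.6894] → [0.2261, 0.5581, -0.3010, -0.9418, 0.2879, -0.1736]
J4: z=[-0.3359, -0.8290, 0.4471] o=[0.6258, 0.6382, -0.1804] → [-0.0825, -0.1399, -0.3213, -0.3359, -0.8290, 0.4471]
q̇ = J⁺·V = [0.5430, 0.2170, -0.5530, -0.6000]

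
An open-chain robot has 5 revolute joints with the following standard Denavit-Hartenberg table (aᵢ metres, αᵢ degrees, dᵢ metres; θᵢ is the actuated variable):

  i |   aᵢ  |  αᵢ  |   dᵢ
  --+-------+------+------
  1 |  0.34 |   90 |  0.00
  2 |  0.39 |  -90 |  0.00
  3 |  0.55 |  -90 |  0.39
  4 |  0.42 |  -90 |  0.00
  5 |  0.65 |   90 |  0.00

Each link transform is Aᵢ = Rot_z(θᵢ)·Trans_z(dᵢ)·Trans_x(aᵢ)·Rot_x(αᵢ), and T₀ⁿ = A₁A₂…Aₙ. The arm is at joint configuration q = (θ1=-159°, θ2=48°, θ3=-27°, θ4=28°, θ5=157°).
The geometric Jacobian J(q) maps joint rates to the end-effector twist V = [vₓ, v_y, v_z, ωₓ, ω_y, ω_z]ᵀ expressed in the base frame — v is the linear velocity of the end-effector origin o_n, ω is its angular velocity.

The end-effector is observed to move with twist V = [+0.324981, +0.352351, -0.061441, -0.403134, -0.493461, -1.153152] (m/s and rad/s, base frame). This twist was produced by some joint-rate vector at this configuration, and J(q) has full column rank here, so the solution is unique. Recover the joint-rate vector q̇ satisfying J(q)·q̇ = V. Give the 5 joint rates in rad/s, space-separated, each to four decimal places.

o_n = [-0.5238, 0.2322, 0.7810]
J₁: ẑ×o_n = [-0.2322, -0.5238, 0.0000], ω = ẑ
J2: z=[-0.3584, 0.9336, 0.0000] o=[-0.3174, -0.1218, 0.0000] → [0.7292, 0.2799, 0.0658, -0.3584, 0.9336, 0.0000]
J3: z=[0.6938, 0.2663, 0.6691] o=[-0.5610, -0.2154, 0.2898] → [-0.1687, -0.3159, 0.3006, 0.6938, 0.2663, 0.6691]
J4: z=[0.0357, -0.9407, 0.3374] o=[-0.6861, 0.0041, 0.9150] → [0.0490, 0.0595, 0.1608, 0.0357, -0.9407, 0.3374]
J5: z=[-0.2749, -0.3338, -0.9017] o=[-1.0896, 0.0295, 1.0286] → [0.2654, -0.5782, 0.1332, -0.2749, -0.3338, -0.9017]
q̇ = J⁺·V = [-0.6670, -0.0020, -0.4830, 0.2840, 0.2870]

-0.6670 -0.0020 -0.4830 0.2840 0.2870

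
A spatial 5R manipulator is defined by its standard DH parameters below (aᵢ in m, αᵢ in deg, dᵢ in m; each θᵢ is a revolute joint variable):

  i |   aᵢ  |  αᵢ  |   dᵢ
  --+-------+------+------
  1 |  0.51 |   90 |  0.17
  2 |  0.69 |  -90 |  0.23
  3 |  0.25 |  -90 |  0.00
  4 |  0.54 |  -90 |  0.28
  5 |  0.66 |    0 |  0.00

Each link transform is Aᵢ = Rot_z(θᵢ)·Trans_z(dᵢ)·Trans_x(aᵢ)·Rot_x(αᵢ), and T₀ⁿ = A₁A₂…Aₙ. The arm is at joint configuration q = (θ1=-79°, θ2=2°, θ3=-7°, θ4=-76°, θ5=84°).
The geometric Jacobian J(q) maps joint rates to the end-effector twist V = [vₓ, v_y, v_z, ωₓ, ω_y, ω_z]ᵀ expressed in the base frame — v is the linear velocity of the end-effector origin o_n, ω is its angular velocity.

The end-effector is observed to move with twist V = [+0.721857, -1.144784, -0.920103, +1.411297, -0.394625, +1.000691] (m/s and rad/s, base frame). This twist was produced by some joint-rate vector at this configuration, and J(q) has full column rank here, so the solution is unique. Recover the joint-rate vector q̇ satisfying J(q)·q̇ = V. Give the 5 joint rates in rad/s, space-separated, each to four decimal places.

o_n = [-0.3486, -1.6236, 0.7968]
J₁: ẑ×o_n = [1.6236, -0.3486, 0.0000], ω = ẑ
J2: z=[-0.9816, -0.1908, 0.0000] o=[0.0973, -0.5006, 0.1700] → [-0.1196, 0.6153, 1.0172, -0.9816, -0.1908, 0.0000]
J3: z=[-0.0067, 0.0343, 0.9994] o=[0.0031, -1.2214, 0.1941] → [0.4226, -0.3475, 0.0147, -0.0067, 0.0343, 0.9994]
J4: z=[0.9975, 0.0698, 0.0043] o=[0.0205, -1.4707, 0.2027] → [0.0421, -0.5942, -0.1268, 0.9975, 0.0698, 0.0043]
J5: z=[0.0692, -0.9756, -0.2082] o=[0.3054, -1.5634, 0.7321] → [-0.0756, 0.1317, -0.6423, 0.0692, -0.9756, -0.2082]
q̇ = J⁺·V = [0.1680, -0.4260, 0.9520, 0.9610, 0.5900]

0.1680 -0.4260 0.9520 0.9610 0.5900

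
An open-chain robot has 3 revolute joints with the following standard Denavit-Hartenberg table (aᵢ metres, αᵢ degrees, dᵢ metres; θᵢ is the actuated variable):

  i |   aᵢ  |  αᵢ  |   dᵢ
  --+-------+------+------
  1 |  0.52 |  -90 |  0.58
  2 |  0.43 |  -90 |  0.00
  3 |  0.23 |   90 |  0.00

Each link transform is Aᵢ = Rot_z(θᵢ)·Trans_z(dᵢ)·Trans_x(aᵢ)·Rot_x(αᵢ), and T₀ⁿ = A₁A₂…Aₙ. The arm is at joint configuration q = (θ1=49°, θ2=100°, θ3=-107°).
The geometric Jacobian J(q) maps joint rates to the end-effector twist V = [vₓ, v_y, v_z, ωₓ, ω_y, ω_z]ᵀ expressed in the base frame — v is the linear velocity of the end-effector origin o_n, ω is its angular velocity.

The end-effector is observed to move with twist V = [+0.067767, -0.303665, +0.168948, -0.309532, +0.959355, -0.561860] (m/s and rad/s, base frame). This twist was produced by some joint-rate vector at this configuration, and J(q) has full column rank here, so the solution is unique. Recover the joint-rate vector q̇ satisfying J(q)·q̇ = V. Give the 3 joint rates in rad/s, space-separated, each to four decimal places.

o_n = [0.1338, 0.4892, 0.2228]
J₁: ẑ×o_n = [-0.4892, 0.1338, 0.0000], ω = ẑ
J2: z=[-0.7547, 0.6561, 0.0000] o=[0.3412, 0.3924, 0.5800] → [-0.2344, -0.2696, 0.0630, -0.7547, 0.6561, 0.0000]
J3: z=[-0.6461, -0.7432, 0.1736] o=[0.2922, 0.3361, 0.1565] → [-0.0758, 0.0153, -0.2166, -0.6461, -0.7432, 0.1736]
q̇ = J⁺·V = [-0.4700, 0.8630, -0.5290]

-0.4700 0.8630 -0.5290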